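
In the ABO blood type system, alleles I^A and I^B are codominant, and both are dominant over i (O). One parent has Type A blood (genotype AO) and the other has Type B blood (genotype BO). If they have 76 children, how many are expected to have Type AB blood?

Cross: AO × BO
Possible offspring genotypes: 1 AB, 1 AO, 1 BO, 1 OO
Blood type counts: 1 Type AB, 1 Type A, 1 Type B, 1 Type O
Probability of Type AB: 1/4
Expected count = 1/4 × 76 = 19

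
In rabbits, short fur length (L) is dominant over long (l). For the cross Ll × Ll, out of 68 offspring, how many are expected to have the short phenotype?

Punnett square for Ll × Ll:
Offspring genotypes: 1 LL, 2 Ll, 1 ll
Total offspring: 4
Count with target: 3
Probability: 3/4
Expected count = 3/4 × 68 = 51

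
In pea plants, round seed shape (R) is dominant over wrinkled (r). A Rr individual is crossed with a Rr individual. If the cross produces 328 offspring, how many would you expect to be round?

Punnett square for Rr × Rr:
Offspring genotypes: 1 RR, 2 Rr, 1 rr
round: 3, wrinkled: 1
round: 3 out of 4 → fraction 3/4
Expected count = 3/4 × 328 = 246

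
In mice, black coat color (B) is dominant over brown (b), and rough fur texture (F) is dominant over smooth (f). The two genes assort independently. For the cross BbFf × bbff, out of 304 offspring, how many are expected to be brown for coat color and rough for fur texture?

Dihybrid cross BbFf × bbff — consider each gene separately:
coat color: Bb × bb → 2 Bb, 2 bb → 2 B_ : 2 bb (out of 4)
fur texture: Ff × ff → 2 Ff, 2 ff → 2 F_ : 2 ff (out of 4)
Looking for: brown (bb) and rough (F_)
P(brown) = 2/4, P(rough) = 2/4
P(both) = 2/4 × 2/4 = 4/16 = 1/4
Expected count = 1/4 × 304 = 76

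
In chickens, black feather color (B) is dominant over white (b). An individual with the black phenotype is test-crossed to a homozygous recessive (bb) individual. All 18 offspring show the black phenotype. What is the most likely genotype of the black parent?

Test cross: ? × bb
All offspring are black.
If the unknown parent were heterozygous (Bb), about half of 18 offspring would be white; none are. The unknown parent is most likely homozygous dominant (BB).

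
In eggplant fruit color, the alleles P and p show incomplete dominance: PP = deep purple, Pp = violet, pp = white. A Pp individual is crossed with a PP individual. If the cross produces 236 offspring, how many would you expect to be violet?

Punnett square for Pp × PP:
Offspring genotypes: 2 PP, 2 Pp
Phenotype counts: 2 deep purple, 2 violet
violet: 2 out of 4 → fraction 1/2
Expected count = 1/2 × 236 = 118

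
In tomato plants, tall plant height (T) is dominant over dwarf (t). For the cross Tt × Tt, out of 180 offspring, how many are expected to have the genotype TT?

Punnett square for Tt × Tt:
Offspring genotypes: 1 TT, 2 Tt, 1 tt
Total offspring: 4
Count with target: 1
Probability: 1/4
Expected count = 1/4 × 180 = 45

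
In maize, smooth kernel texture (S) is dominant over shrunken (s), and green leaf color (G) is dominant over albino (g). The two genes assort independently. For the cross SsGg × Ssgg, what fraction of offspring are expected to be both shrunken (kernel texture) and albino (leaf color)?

Dihybrid cross SsGg × Ssgg — consider each gene separately:
kernel texture: Ss × Ss → 1 SS, 2 Ss, 1 ss → 3 S_ : 1 ss (out of 4)
leaf color: Gg × gg → 2 Gg, 2 gg → 2 G_ : 2 gg (out of 4)
Looking for: shrunken (ss) and albino (gg)
P(shrunken) = 1/4, P(albino) = 2/4
P(both) = 1/4 × 2/4 = 2/16 = 1/8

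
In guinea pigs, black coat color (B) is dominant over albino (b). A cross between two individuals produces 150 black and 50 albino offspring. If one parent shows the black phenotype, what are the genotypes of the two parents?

Observed offspring: 150 black, 50 albino
The observed ratio simplifies to 3:1. Albino (bb) offspring appear, so each parent must contribute one b allele. The parent stated to show black carries B, so it is Bb. The other parent is then either Bb or bb: Bb × bb would give a 1:1 split, whereas Bb × Bb gives 3:1 — matching the data. So both parents are heterozygous (Bb × Bb).
Parent genotypes: Bb × Bb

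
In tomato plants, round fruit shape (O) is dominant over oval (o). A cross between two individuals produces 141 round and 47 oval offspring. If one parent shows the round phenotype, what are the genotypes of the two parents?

Observed offspring: 141 round, 47 oval
The observed ratio simplifies to 3:1. Oval (oo) offspring appear, so each parent must contribute one o allele. The parent stated to show round carries O, so it is Oo. The other parent is then either Oo or oo: Oo × oo would give a 1:1 split, whereas Oo × Oo gives 3:1 — matching the data. So both parents are heterozygous (Oo × Oo).
Parent genotypes: Oo × Oo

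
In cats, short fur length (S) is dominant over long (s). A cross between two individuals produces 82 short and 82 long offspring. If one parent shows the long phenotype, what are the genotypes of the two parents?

Observed offspring: 82 short, 82 long
The observed ratio simplifies to 1:1. One parent shows long, so its genotype must be ss. A 1:1 offspring split requires the other parent to be heterozygous (Ss).
Parent genotypes: ss × Ss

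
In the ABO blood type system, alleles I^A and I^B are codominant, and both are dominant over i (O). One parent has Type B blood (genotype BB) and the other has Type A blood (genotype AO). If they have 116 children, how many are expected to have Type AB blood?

Cross: BB × AO
Possible offspring genotypes: 2 AB, 2 BO
Blood type counts: 2 Type AB, 2 Type B
Probability of Type AB: 2/4 = 1/2
Expected count = 1/2 × 116 = 58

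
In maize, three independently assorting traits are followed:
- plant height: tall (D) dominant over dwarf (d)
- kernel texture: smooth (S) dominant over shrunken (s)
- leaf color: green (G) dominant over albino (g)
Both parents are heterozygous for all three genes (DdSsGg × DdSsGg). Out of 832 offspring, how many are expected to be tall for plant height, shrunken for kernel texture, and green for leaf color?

Trihybrid cross: DdSsGg × DdSsGg
Each trait segregates independently with a 3:1 phenotypic ratio, so each gene contributes 3/4 (dominant) or 1/4 (recessive).
Target: tall (plant height), shrunken (kernel texture), green (leaf color)
Probability = product of independent per-trait probabilities
= 3/4 × 1/4 × 3/4 = 9/64
Expected count = 9/64 × 832 = 117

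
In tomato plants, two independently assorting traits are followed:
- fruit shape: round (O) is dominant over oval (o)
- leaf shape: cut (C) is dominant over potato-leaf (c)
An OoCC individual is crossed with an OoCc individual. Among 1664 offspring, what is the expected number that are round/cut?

Dihybrid cross OoCC × OoCc — consider each gene separately:
fruit shape: Oo × Oo → 1 OO, 2 Oo, 1 oo → 3 O_ : 1 oo (out of 4)
leaf shape: CC × Cc → 2 CC, 2 Cc → 4 C_ (out of 4)
Combine (counts out of 4 × 4 = 16): round/cut (O_C_) = 3×4 = 12; oval/cut (ooC_) = 1×4 = 4
Phenotype counts (out of 16): 12 round/cut, 4 oval/cut
round/cut: 12 out of 16 → fraction 3/4
Expected count = 3/4 × 1664 = 1248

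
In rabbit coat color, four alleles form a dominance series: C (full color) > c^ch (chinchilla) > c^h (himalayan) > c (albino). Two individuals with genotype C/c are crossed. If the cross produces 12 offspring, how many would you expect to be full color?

Cross: C/c × C/c
Allele dominance: C > c^ch > c^h > c
Offspring genotypes: 1 C/C, 2 C/c, 1 c/c
Phenotype counts: 3 full color, 1 albino
full color: 3 out of 4 → fraction 3/4
Expected count = 3/4 × 12 = 9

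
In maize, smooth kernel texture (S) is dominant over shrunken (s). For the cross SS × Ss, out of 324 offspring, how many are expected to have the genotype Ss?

Punnett square for SS × Ss:
Offspring genotypes: 2 SS, 2 Ss
Total offspring: 4
Count with target: 2
Probability: 2/4 = 1/2
Expected count = 1/2 × 324 = 162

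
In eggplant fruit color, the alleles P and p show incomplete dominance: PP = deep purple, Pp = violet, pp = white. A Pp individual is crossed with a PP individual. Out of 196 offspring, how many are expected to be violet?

Punnett square for Pp × PP:
Offspring genotypes: 2 PP, 2 Pp
Phenotype counts: 2 deep purple, 2 violet
violet: 2 out of 4 → fraction 1/2
Expected count = 1/2 × 196 = 98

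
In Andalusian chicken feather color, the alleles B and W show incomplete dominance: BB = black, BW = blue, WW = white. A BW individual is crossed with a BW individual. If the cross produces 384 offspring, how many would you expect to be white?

Punnett square for BW × BW:
Offspring genotypes: 1 BB, 2 BW, 1 WW
Phenotype counts: 1 black, 2 blue, 1 white
white: 1 out of 4 → fraction 1/4
Expected count = 1/4 × 384 = 96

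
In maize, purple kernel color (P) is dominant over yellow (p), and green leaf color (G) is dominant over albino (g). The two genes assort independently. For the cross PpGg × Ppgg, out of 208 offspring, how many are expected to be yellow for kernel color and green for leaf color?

Dihybrid cross PpGg × Ppgg — consider each gene separately:
kernel color: Pp × Pp → 1 PP, 2 Pp, 1 pp → 3 P_ : 1 pp (out of 4)
leaf color: Gg × gg → 2 Gg, 2 gg → 2 G_ : 2 gg (out of 4)
Looking for: yellow (pp) and green (G_)
P(yellow) = 1/4, P(green) = 2/4
P(both) = 1/4 × 2/4 = 2/16 = 1/8
Expected count = 1/8 × 208 = 26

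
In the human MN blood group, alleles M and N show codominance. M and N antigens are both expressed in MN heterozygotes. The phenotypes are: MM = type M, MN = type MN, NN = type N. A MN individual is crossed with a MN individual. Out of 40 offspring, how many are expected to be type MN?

Punnett square for MN × MN:
Offspring genotypes: 1 MM, 2 MN, 1 NN
Phenotype counts: 1 type M, 2 type MN, 1 type N
type MN: 2 out of 4 → fraction 1/2
Expected count = 1/2 × 40 = 20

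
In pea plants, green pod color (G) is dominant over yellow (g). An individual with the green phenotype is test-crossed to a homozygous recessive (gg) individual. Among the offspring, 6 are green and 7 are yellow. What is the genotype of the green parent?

Test cross: ? × gg
Offspring: 6 green, 7 yellow — approximately 1:1.
A 1:1 ratio in a test cross indicates the unknown parent is heterozygous (Gg).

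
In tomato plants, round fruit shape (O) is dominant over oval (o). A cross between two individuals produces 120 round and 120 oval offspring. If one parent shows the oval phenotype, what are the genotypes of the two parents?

Observed offspring: 120 round, 120 oval
The observed ratio simplifies to 1:1. One parent shows oval, so its genotype must be oo. A 1:1 offspring split requires the other parent to be heterozygous (Oo).
Parent genotypes: oo × Oo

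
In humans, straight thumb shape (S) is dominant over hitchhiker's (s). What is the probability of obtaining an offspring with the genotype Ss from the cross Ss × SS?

Punnett square for Ss × SS:
Offspring genotypes: 2 SS, 2 Ss
Total offspring: 4
Count with target: 2
Probability: 2/4 = 1/2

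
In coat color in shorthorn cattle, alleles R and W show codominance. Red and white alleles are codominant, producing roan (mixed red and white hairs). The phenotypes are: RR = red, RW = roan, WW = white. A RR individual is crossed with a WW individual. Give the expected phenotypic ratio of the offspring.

Punnett square for RR × WW:
Offspring genotypes: 4 RW
Phenotype counts: 4 roan
Ratio: all roan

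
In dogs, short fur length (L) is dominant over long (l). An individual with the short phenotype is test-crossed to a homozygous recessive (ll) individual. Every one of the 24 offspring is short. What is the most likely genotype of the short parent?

Test cross: ? × ll
All offspring are short.
If the unknown parent were heterozygous (Ll), about half of 24 offspring would be long; none are. The unknown parent is most likely homozygous dominant (LL).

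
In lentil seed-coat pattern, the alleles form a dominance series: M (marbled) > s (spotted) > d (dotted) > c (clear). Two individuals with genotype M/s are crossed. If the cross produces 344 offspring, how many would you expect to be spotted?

Cross: M/s × M/s
Allele dominance: M > s > d > c
Offspring genotypes: 1 M/M, 2 M/s, 1 s/s
Phenotype counts: 3 marbled, 1 spotted
spotted: 1 out of 4 → fraction 1/4
Expected count = 1/4 × 344 = 86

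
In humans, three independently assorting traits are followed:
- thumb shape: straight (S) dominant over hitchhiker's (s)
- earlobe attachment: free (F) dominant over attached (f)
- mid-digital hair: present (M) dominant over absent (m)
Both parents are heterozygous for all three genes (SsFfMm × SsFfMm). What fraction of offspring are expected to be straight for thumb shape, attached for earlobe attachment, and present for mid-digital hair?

Trihybrid cross: SsFfMm × SsFfMm
Each trait segregates independently with a 3:1 phenotypic ratio, so each gene contributes 3/4 (dominant) or 1/4 (recessive).
Target: straight (thumb shape), attached (earlobe attachment), present (mid-digital hair)
Probability = product of independent per-trait probabilities
= 3/4 × 1/4 × 3/4 = 9/64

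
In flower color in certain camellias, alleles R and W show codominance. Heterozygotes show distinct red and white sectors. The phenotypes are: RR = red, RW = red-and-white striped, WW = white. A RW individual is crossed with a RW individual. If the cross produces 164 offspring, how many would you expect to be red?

Punnett square for RW × RW:
Offspring genotypes: 1 RR, 2 RW, 1 WW
Phenotype counts: 1 red, 2 red-and-white striped, 1 white
red: 1 out of 4 → fraction 1/4
Expected count = 1/4 × 164 = 41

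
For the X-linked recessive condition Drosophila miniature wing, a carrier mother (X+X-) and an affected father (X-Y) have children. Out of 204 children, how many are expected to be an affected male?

Cross: X+X- × X-Y
Offspring: 1 X+X-, 1 X+Y, 1 X-X-, 1 X-Y
Probability of an affected male: 1/4
Expected count = 1/4 × 204 = 51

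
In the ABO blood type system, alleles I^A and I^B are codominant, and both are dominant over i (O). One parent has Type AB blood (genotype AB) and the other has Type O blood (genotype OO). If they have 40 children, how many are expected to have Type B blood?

Cross: AB × OO
Possible offspring genotypes: 2 AO, 2 BO
Blood type counts: 2 Type A, 2 Type B
Probability of Type B: 2/4 = 1/2
Expected count = 1/2 × 40 = 20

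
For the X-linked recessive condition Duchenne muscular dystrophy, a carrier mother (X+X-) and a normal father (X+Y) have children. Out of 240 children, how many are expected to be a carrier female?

Cross: X+X- × X+Y
Offspring: 1 X+X+, 1 X+Y, 1 X+X-, 1 X-Y
Probability of a carrier female: 1/4
Expected count = 1/4 × 240 = 60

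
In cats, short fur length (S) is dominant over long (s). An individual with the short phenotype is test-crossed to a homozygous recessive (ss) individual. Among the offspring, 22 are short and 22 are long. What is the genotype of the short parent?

Test cross: ? × ss
Offspring: 22 short, 22 long — approximately 1:1.
A 1:1 ratio in a test cross indicates the unknown parent is heterozygous (Ss).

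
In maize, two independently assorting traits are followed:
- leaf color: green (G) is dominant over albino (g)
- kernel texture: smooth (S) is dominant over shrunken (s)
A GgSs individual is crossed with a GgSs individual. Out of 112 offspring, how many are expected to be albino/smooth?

Dihybrid cross GgSs × GgSs — consider each gene separately:
leaf color: Gg × Gg → 1 GG, 2 Gg, 1 gg → 3 G_ : 1 gg (out of 4)
kernel texture: Ss × Ss → 1 SS, 2 Ss, 1 ss → 3 S_ : 1 ss (out of 4)
Combine (counts out of 4 × 4 = 16): green/smooth (G_S_) = 3×3 = 9; green/shrunken (G_ss) = 3×1 = 3; albino/smooth (ggS_) = 1×3 = 3; albino/shrunken (ggss) = 1×1 = 1
Phenotype counts (out of 16): 9 green/smooth, 3 green/shrunken, 3 albino/smooth, 1 albino/shrunken
albino/smooth: 3 out of 16 → fraction 3/16
Expected count = 3/16 × 112 = 21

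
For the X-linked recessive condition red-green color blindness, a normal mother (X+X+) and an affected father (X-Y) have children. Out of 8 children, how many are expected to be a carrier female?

Cross: X+X+ × X-Y
Offspring: 2 X+X-, 2 X+Y
Probability of a carrier female: 2/4 = 1/2
Expected count = 1/2 × 8 = 4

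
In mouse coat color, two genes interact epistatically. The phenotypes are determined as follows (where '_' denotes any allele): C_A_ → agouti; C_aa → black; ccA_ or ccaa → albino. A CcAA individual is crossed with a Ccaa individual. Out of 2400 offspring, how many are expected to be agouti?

Cross: CcAA × Ccaa — consider each gene separately:
C gene: Cc × Cc → 1 CC, 2 Cc, 1 cc → 3 C_ : 1 cc (out of 4)
A gene: AA × aa → 4 Aa → 4 A_ (out of 4)
Genotype classes (out of 4 × 4 = 16): C_A_ = 3×4 = 12; ccA_ = 1×4 = 4
Apply the phenotype rules: C_A_ (12) → agouti; ccA_ (4) → albino
Phenotype counts (out of 16): 12 agouti, 4 albino
agouti: 12 out of 16 → fraction 3/4
Expected count = 3/4 × 2400 = 1800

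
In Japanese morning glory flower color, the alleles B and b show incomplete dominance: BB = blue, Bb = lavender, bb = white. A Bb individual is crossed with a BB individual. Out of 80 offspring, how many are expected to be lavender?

Punnett square for Bb × BB:
Offspring genotypes: 2 BB, 2 Bb
Phenotype counts: 2 blue, 2 lavender
lavender: 2 out of 4 → fraction 1/2
Expected count = 1/2 × 80 = 40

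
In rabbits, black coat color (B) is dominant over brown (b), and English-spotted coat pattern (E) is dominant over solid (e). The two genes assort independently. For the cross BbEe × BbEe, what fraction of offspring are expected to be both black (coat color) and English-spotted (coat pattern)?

Dihybrid cross BbEe × BbEe — consider each gene separately:
coat color: Bb × Bb → 1 BB, 2 Bb, 1 bb → 3 B_ : 1 bb (out of 4)
coat pattern: Ee × Ee → 1 EE, 2 Ee, 1 ee → 3 E_ : 1 ee (out of 4)
Looking for: black (B_) and English-spotted (E_)
P(black) = 3/4, P(English-spotted) = 3/4
P(both) = 3/4 × 3/4 = 9/16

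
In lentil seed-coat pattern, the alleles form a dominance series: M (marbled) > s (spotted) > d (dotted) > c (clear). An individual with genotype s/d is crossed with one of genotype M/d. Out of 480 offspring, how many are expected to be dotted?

Cross: s/d × M/d
Allele dominance: M > s > d > c
Offspring genotypes: 1 M/s, 1 s/d, 1 M/d, 1 d/d
Phenotype counts: 2 marbled, 1 spotted, 1 dotted
dotted: 1 out of 4 → fraction 1/4
Expected count = 1/4 × 480 = 120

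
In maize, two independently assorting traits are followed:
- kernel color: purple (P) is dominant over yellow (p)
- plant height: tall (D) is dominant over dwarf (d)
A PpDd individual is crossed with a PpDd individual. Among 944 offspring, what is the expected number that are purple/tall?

Dihybrid cross PpDd × PpDd — consider each gene separately:
kernel color: Pp × Pp → 1 PP, 2 Pp, 1 pp → 3 P_ : 1 pp (out of 4)
plant height: Dd × Dd → 1 DD, 2 Dd, 1 dd → 3 D_ : 1 dd (out of 4)
Combine (counts out of 4 × 4 = 16): purple/tall (P_D_) = 3×3 = 9; purple/dwarf (P_dd) = 3×1 = 3; yellow/tall (ppD_) = 1×3 = 3; yellow/dwarf (ppdd) = 1×1 = 1
Phenotype counts (out of 16): 9 purple/tall, 3 purple/dwarf, 3 yellow/tall, 1 yellow/dwarf
purple/tall: 9 out of 16 → fraction 9/16
Expected count = 9/16 × 944 = 531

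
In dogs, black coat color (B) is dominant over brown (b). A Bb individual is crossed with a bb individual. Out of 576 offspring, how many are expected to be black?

Punnett square for Bb × bb:
Offspring genotypes: 2 Bb, 2 bb
black: 2, brown: 2
black: 2 out of 4 → fraction 1/2
Expected count = 1/2 × 576 = 288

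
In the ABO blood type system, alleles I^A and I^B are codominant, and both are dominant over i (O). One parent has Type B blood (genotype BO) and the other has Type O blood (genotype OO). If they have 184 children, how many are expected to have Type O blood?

Cross: BO × OO
Possible offspring genotypes: 2 BO, 2 OO
Blood type counts: 2 Type B, 2 Type O
Probability of Type O: 2/4 = 1/2
Expected count = 1/2 × 184 = 92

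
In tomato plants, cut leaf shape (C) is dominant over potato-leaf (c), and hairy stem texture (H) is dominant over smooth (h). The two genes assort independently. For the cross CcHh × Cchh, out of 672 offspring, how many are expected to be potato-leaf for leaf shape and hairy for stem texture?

Dihybrid cross CcHh × Cchh — consider each gene separately:
leaf shape: Cc × Cc → 1 CC, 2 Cc, 1 cc → 3 C_ : 1 cc (out of 4)
stem texture: Hh × hh → 2 Hh, 2 hh → 2 H_ : 2 hh (out of 4)
Looking for: potato-leaf (cc) and hairy (H_)
P(potato-leaf) = 1/4, P(hairy) = 2/4
P(both) = 1/4 × 2/4 = 2/16 = 1/8
Expected count = 1/8 × 672 = 84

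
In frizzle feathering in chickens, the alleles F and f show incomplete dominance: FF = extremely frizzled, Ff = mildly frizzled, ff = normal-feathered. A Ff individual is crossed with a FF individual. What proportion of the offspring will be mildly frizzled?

Punnett square for Ff × FF:
Offspring genotypes: 2 FF, 2 Ff
Phenotype counts: 2 extremely frizzled, 2 mildly frizzled
mildly frizzled: 2 out of 4
Probability: 2/4 = 1/2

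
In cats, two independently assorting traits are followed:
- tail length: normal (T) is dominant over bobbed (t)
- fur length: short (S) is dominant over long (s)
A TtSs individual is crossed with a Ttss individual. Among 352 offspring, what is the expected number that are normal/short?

Dihybrid cross TtSs × Ttss — consider each gene separately:
tail length: Tt × Tt → 1 TT, 2 Tt, 1 tt → 3 T_ : 1 tt (out of 4)
fur length: Ss × ss → 2 Ss, 2 ss → 2 S_ : 2 ss (out of 4)
Combine (counts out of 4 × 4 = 16): normal/short (T_S_) = 3×2 = 6; normal/long (T_ss) = 3×2 = 6; bobbed/short (ttS_) = 1×2 = 2; bobbed/long (ttss) = 1×2 = 2
Phenotype counts (out of 16): 6 normal/short, 6 normal/long, 2 bobbed/short, 2 bobbed/long
normal/short: 6 out of 16 → fraction 3/8
Expected count = 3/8 × 352 = 132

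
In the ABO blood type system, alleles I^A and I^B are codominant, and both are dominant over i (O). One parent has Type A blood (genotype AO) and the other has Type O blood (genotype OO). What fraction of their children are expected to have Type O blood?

Cross: AO × OO
Possible offspring genotypes: 2 AO, 2 OO
Blood type counts: 2 Type A, 2 Type O
Probability of Type O: 2/4 = 1/2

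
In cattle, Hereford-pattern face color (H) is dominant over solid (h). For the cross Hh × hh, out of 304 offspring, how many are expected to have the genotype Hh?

Punnett square for Hh × hh:
Offspring genotypes: 2 Hh, 2 hh
Total offspring: 4
Count with target: 2
Probability: 2/4 = 1/2
Expected count = 1/2 × 304 = 152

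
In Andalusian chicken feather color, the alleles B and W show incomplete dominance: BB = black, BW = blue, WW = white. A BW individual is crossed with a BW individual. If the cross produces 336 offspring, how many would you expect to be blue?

Punnett square for BW × BW:
Offspring genotypes: 1 BB, 2 BW, 1 WW
Phenotype counts: 1 black, 2 blue, 1 white
blue: 2 out of 4 → fraction 1/2
Expected count = 1/2 × 336 = 168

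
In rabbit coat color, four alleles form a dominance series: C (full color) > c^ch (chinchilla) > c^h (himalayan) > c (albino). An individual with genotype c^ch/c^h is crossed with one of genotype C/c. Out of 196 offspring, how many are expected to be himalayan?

Cross: c^ch/c^h × C/c
Allele dominance: C > c^ch > c^h > c
Offspring genotypes: 1 C/c^ch, 1 c^ch/c, 1 C/c^h, 1 c^h/c
Phenotype counts: 2 full color, 1 chinchilla, 1 himalayan
himalayan: 1 out of 4 → fraction 1/4
Expected count = 1/4 × 196 = 49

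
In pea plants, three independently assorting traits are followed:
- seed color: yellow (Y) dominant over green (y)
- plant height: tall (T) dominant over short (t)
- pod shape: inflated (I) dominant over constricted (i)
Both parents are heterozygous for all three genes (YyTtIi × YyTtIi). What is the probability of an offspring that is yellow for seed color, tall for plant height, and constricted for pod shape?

Trihybrid cross: YyTtIi × YyTtIi
Each trait segregates independently with a 3:1 phenotypic ratio, so each gene contributes 3/4 (dominant) or 1/4 (recessive).
Target: yellow (seed color), tall (plant height), constricted (pod shape)
Probability = product of independent per-trait probabilities
= 3/4 × 3/4 × 1/4 = 9/64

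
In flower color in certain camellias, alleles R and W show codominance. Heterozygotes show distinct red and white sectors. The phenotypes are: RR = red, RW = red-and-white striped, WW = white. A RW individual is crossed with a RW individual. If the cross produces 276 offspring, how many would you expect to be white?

Punnett square for RW × RW:
Offspring genotypes: 1 RR, 2 RW, 1 WW
Phenotype counts: 1 red, 2 red-and-white striped, 1 white
white: 1 out of 4 → fraction 1/4
Expected count = 1/4 × 276 = 69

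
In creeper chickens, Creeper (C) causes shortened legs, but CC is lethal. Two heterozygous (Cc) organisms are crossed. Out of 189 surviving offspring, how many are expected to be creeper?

Cross: Cc × Cc
Punnett square offspring (before lethality): 1 CC, 2 Cc, 1 cc
The CC genotype is lethal (embryos die); surviving offspring: 2 Cc, 1 cc
creeper: 2 out of 3 → fraction 2/3
Expected count = 2/3 × 189 = 126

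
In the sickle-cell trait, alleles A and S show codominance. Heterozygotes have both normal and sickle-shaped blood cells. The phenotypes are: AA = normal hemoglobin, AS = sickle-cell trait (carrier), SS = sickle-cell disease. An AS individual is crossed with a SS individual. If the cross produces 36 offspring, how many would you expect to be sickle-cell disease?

Punnett square for AS × SS:
Offspring genotypes: 2 AS, 2 SS
Phenotype counts: 2 sickle-cell trait (carrier), 2 sickle-cell disease
sickle-cell disease: 2 out of 4 → fraction 1/2
Expected count = 1/2 × 36 = 18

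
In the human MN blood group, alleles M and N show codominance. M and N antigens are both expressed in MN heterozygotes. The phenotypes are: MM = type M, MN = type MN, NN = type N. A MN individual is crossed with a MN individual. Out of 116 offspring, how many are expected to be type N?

Punnett square for MN × MN:
Offspring genotypes: 1 MM, 2 MN, 1 NN
Phenotype counts: 1 type M, 2 type MN, 1 type N
type N: 1 out of 4 → fraction 1/4
Expected count = 1/4 × 116 = 29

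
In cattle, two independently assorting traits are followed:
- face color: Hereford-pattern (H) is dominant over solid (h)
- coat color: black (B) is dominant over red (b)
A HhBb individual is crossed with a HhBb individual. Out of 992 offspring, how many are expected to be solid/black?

Dihybrid cross HhBb × HhBb — consider each gene separately:
face color: Hh × Hh → 1 HH, 2 Hh, 1 hh → 3 H_ : 1 hh (out of 4)
coat color: Bb × Bb → 1 BB, 2 Bb, 1 bb → 3 B_ : 1 bb (out of 4)
Combine (counts out of 4 × 4 = 16): Hereford-pattern/black (H_B_) = 3×3 = 9; Hereford-pattern/red (H_bb) = 3×1 = 3; solid/black (hhB_) = 1×3 = 3; solid/red (hhbb) = 1×1 = 1
Phenotype counts (out of 16): 9 Hereford-pattern/black, 3 Hereford-pattern/red, 3 solid/black, 1 solid/red
solid/black: 3 out of 16 → fraction 3/16
Expected count = 3/16 × 992 = 186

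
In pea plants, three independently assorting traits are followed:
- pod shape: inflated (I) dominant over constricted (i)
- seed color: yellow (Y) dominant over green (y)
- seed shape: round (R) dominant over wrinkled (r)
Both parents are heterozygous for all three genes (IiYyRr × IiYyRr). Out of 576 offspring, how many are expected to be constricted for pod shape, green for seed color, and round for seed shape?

Trihybrid cross: IiYyRr × IiYyRr
Each trait segregates independently with a 3:1 phenotypic ratio, so each gene contributes 3/4 (dominant) or 1/4 (recessive).
Target: constricted (pod shape), green (seed color), round (seed shape)
Probability = product of independent per-trait probabilities
= 1/4 × 1/4 × 3/4 = 3/64
Expected count = 3/64 × 576 = 27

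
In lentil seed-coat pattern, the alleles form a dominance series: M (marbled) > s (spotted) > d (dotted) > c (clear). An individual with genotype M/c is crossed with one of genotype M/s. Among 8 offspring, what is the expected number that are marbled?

Cross: M/c × M/s
Allele dominance: M > s > d > c
Offspring genotypes: 1 M/M, 1 M/s, 1 M/c, 1 s/c
Phenotype counts: 3 marbled, 1 spotted
marbled: 3 out of 4 → fraction 3/4
Expected count = 3/4 × 8 = 6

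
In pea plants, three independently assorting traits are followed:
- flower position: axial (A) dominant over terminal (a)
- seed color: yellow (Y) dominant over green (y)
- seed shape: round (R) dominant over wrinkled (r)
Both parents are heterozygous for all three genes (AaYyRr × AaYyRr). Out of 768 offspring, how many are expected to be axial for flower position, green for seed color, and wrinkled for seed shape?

Trihybrid cross: AaYyRr × AaYyRr
Each trait segregates independently with a 3:1 phenotypic ratio, so each gene contributes 3/4 (dominant) or 1/4 (recessive).
Target: axial (flower position), green (seed color), wrinkled (seed shape)
Probability = product of independent per-trait probabilities
= 3/4 × 1/4 × 1/4 = 3/64
Expected count = 3/64 × 768 = 36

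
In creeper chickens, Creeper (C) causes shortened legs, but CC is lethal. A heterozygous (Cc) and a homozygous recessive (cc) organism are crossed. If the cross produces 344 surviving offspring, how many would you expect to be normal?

Cross: Cc × cc
Punnett square offspring (before lethality): 2 Cc, 2 cc
No CC offspring are produced in this cross.
normal: 2 out of 4 → fraction 1/2
Expected count = 1/2 × 344 = 172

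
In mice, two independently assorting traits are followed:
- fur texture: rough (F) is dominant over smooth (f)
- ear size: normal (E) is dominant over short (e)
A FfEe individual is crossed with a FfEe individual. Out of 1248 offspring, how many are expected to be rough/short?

Dihybrid cross FfEe × FfEe — consider each gene separately:
fur texture: Ff × Ff → 1 FF, 2 Ff, 1 ff → 3 F_ : 1 ff (out of 4)
ear size: Ee × Ee → 1 EE, 2 Ee, 1 ee → 3 E_ : 1 ee (out of 4)
Combine (counts out of 4 × 4 = 16): rough/normal (F_E_) = 3×3 = 9; rough/short (F_ee) = 3×1 = 3; smooth/normal (ffE_) = 1×3 = 3; smooth/short (ffee) = 1×1 = 1
Phenotype counts (out of 16): 9 rough/normal, 3 rough/short, 3 smooth/normal, 1 smooth/short
rough/short: 3 out of 16 → fraction 3/16
Expected count = 3/16 × 1248 = 234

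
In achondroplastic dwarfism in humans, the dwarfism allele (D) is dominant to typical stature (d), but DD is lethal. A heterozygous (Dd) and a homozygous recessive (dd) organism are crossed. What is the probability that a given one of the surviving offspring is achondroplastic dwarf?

Cross: Dd × dd
Punnett square offspring (before lethality): 2 Dd, 2 dd
No DD offspring are produced in this cross.
achondroplastic dwarf: 2 out of 4
Probability: 2/4 = 1/2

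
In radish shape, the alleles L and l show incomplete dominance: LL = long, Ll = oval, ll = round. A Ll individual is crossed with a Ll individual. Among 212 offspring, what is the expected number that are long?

Punnett square for Ll × Ll:
Offspring genotypes: 1 LL, 2 Ll, 1 ll
Phenotype counts: 1 long, 2 oval, 1 round
long: 1 out of 4 → fraction 1/4
Expected count = 1/4 × 212 = 53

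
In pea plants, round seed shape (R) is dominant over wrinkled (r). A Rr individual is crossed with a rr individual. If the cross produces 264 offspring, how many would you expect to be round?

Punnett square for Rr × rr:
Offspring genotypes: 2 Rr, 2 rr
round: 2, wrinkled: 2
round: 2 out of 4 → fraction 1/2
Expected count = 1/2 × 264 = 132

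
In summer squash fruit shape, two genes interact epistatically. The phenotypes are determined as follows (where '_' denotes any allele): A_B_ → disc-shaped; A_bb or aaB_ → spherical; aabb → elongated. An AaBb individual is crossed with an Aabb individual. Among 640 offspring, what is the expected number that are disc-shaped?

Cross: AaBb × Aabb — consider each gene separately:
A gene: Aa × Aa → 1 AA, 2 Aa, 1 aa → 3 A_ : 1 aa (out of 4)
B gene: Bb × bb → 2 Bb, 2 bb → 2 B_ : 2 bb (out of 4)
Genotype classes (out of 4 × 4 = 16): A_B_ = 3×2 = 6; A_bb = 3×2 = 6; aaB_ = 1×2 = 2; aabb = 1×2 = 2
Apply the phenotype rules: A_B_ (6) → disc-shaped; A_bb (6) + aaB_ (2) → spherical; aabb (2) → elongated
Phenotype counts (out of 16): 6 disc-shaped, 8 spherical, 2 elongated
disc-shaped: 6 out of 16 → fraction 3/8
Expected count = 3/8 × 640 = 240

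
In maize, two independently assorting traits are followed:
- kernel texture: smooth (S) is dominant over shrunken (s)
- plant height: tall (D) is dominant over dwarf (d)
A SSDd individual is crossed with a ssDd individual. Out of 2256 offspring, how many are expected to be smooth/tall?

Dihybrid cross SSDd × ssDd — consider each gene separately:
kernel texture: SS × ss → 4 Ss → 4 S_ (out of 4)
plant height: Dd × Dd → 1 DD, 2 Dd, 1 dd → 3 D_ : 1 dd (out of 4)
Combine (counts out of 4 × 4 = 16): smooth/tall (S_D_) = 4×3 = 12; smooth/dwarf (S_dd) = 4×1 = 4
Phenotype counts (out of 16): 12 smooth/tall, 4 smooth/dwarf
smooth/tall: 12 out of 16 → fraction 3/4
Expected count = 3/4 × 2256 = 1692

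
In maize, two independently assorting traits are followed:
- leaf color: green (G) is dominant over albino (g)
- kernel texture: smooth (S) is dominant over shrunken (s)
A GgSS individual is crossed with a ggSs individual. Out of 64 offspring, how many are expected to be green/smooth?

Dihybrid cross GgSS × ggSs — consider each gene separately:
leaf color: Gg × gg → 2 Gg, 2 gg → 2 G_ : 2 gg (out of 4)
kernel texture: SS × Ss → 2 SS, 2 Ss → 4 S_ (out of 4)
Combine (counts out of 4 × 4 = 16): green/smooth (G_S_) = 2×4 = 8; albino/smooth (ggS_) = 2×4 = 8
Phenotype counts (out of 16): 8 green/smooth, 8 albino/smooth
green/smooth: 8 out of 16 → fraction 1/2
Expected count = 1/2 × 64 = 32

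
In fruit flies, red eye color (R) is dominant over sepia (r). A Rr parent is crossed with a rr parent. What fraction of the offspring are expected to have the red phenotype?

Punnett square for Rr × rr:
Offspring genotypes: 2 Rr, 2 rr
Total offspring: 4
Count with target: 2
Probability: 2/4 = 1/2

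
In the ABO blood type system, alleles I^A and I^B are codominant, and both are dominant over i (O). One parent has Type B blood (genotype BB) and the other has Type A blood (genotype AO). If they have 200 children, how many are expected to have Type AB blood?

Cross: BB × AO
Possible offspring genotypes: 2 AB, 2 BO
Blood type counts: 2 Type AB, 2 Type B
Probability of Type AB: 2/4 = 1/2
Expected count = 1/2 × 200 = 100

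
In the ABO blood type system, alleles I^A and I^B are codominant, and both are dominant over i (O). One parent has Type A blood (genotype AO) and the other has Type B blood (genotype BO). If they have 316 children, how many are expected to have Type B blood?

Cross: AO × BO
Possible offspring genotypes: 1 AB, 1 AO, 1 BO, 1 OO
Blood type counts: 1 Type AB, 1 Type A, 1 Type B, 1 Type O
Probability of Type B: 1/4
Expected count = 1/4 × 316 = 79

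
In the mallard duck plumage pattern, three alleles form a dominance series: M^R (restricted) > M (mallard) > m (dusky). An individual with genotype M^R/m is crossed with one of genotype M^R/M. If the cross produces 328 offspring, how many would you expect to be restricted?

Cross: M^R/m × M^R/M
Allele dominance: M^R > M > m
Offspring genotypes: 1 M^R/M^R, 1 M^R/M, 1 M^R/m, 1 M/m
Phenotype counts: 3 restricted, 1 mallard
restricted: 3 out of 4 → fraction 3/4
Expected count = 3/4 × 328 = 246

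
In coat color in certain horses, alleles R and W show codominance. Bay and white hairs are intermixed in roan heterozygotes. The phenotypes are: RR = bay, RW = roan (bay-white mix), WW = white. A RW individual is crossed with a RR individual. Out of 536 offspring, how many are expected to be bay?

Punnett square for RW × RR:
Offspring genotypes: 2 RR, 2 RW
Phenotype counts: 2 bay, 2 roan (bay-white mix)
bay: 2 out of 4 → fraction 1/2
Expected count = 1/2 × 536 = 268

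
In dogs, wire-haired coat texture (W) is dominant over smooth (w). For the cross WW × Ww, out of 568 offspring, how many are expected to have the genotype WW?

Punnett square for WW × Ww:
Offspring genotypes: 2 WW, 2 Ww
Total offspring: 4
Count with target: 2
Probability: 2/4 = 1/2
Expected count = 1/2 × 568 = 284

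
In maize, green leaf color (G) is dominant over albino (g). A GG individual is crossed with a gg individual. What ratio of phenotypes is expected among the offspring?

Punnett square for GG × gg:
Offspring genotypes: 4 Gg
green: 4, albino: 0
Ratio: all green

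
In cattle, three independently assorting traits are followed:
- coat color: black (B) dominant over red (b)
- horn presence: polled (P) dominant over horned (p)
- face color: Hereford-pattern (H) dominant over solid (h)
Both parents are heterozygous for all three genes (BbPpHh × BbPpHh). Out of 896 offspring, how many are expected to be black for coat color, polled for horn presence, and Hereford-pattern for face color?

Trihybrid cross: BbPpHh × BbPpHh
Each trait segregates independently with a 3:1 phenotypic ratio, so each gene contributes 3/4 (dominant) or 1/4 (recessive).
Target: black (coat color), polled (horn presence), Hereford-pattern (face color)
Probability = product of independent per-trait probabilities
= 3/4 × 3/4 × 3/4 = 27/64
Expected count = 27/64 × 896 = 378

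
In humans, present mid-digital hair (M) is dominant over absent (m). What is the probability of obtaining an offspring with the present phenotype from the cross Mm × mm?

Punnett square for Mm × mm:
Offspring genotypes: 2 Mm, 2 mm
Total offspring: 4
Count with target: 2
Probability: 2/4 = 1/2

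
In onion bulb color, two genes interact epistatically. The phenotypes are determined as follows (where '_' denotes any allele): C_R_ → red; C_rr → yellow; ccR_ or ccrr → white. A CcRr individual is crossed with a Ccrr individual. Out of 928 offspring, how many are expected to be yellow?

Cross: CcRr × Ccrr — consider each gene separately:
C gene: Cc × Cc → 1 CC, 2 Cc, 1 cc → 3 C_ : 1 cc (out of 4)
R gene: Rr × rr → 2 Rr, 2 rr → 2 R_ : 2 rr (out of 4)
Genotype classes (out of 4 × 4 = 16): C_R_ = 3×2 = 6; C_rr = 3×2 = 6; ccR_ = 1×2 = 2; ccrr = 1×2 = 2
Apply the phenotype rules: C_R_ (6) → red; C_rr (6) → yellow; ccR_ (2) + ccrr (2) → white
Phenotype counts (out of 16): 6 red, 6 yellow, 4 white
yellow: 6 out of 16 → fraction 3/8
Expected count = 3/8 × 928 = 348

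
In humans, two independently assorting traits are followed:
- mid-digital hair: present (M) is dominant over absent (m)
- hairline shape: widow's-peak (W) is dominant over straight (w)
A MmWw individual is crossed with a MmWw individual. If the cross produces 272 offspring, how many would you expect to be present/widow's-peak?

Dihybrid cross MmWw × MmWw — consider each gene separately:
mid-digital hair: Mm × Mm → 1 MM, 2 Mm, 1 mm → 3 M_ : 1 mm (out of 4)
hairline shape: Ww × Ww → 1 WW, 2 Ww, 1 ww → 3 W_ : 1 ww (out of 4)
Combine (counts out of 4 × 4 = 16): present/widow's-peak (M_W_) = 3×3 = 9; present/straight (M_ww) = 3×1 = 3; absent/widow's-peak (mmW_) = 1×3 = 3; absent/straight (mmww) = 1×1 = 1
Phenotype counts (out of 16): 9 present/widow's-peak, 3 present/straight, 3 absent/widow's-peak, 1 absent/straight
present/widow's-peak: 9 out of 16 → fraction 9/16
Expected count = 9/16 × 272 = 153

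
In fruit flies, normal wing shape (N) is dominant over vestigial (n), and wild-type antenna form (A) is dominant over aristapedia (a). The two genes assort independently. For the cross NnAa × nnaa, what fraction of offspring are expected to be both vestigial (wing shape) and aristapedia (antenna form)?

Dihybrid cross NnAa × nnaa — consider each gene separately:
wing shape: Nn × nn → 2 Nn, 2 nn → 2 N_ : 2 nn (out of 4)
antenna form: Aa × aa → 2 Aa, 2 aa → 2 A_ : 2 aa (out of 4)
Looking for: vestigial (nn) and aristapedia (aa)
P(vestigial) = 2/4, P(aristapedia) = 2/4
P(both) = 2/4 × 2/4 = 4/16 = 1/4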